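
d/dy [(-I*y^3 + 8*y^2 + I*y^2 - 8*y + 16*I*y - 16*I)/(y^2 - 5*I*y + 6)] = (-I*y^4 - 10*y^3 + y^2*(13 - 74*I) + y*(96 + 44*I) + 32 + 96*I)/(y^4 - 10*I*y^3 - 13*y^2 - 60*I*y + 36)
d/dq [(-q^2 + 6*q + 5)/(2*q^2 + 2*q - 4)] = (-7*q^2 - 6*q - 17)/(2*(q^4 + 2*q^3 - 3*q^2 - 4*q + 4))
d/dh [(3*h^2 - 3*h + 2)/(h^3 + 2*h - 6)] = (-3*h^4 + 6*h^3 - 36*h + 14)/(h^6 + 4*h^4 - 12*h^3 + 4*h^2 - 24*h + 36)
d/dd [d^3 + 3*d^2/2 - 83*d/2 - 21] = 3*d^2 + 3*d - 83/2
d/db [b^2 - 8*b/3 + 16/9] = 2*b - 8/3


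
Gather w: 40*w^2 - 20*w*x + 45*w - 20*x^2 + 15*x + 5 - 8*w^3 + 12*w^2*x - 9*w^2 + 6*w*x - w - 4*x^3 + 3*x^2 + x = -8*w^3 + w^2*(12*x + 31) + w*(44 - 14*x) - 4*x^3 - 17*x^2 + 16*x + 5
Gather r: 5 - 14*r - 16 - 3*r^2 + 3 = -3*r^2 - 14*r - 8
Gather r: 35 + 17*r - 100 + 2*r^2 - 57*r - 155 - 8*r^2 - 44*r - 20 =-6*r^2 - 84*r - 240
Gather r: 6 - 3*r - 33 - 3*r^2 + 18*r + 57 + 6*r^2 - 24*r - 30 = 3*r^2 - 9*r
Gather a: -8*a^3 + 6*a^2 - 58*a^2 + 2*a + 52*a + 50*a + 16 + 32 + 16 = -8*a^3 - 52*a^2 + 104*a + 64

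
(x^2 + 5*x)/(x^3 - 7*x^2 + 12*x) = (x + 5)/(x^2 - 7*x + 12)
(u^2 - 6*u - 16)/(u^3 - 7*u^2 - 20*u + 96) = (u + 2)/(u^2 + u - 12)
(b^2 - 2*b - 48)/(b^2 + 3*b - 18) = (b - 8)/(b - 3)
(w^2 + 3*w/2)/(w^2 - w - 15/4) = 2*w/(2*w - 5)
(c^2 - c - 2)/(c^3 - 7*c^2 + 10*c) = (c + 1)/(c*(c - 5))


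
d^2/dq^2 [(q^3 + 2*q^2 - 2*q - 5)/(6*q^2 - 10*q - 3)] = 2*(166*q^3 - 342*q^2 + 819*q - 512)/(216*q^6 - 1080*q^5 + 1476*q^4 + 80*q^3 - 738*q^2 - 270*q - 27)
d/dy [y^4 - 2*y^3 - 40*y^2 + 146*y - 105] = 4*y^3 - 6*y^2 - 80*y + 146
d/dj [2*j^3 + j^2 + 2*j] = 6*j^2 + 2*j + 2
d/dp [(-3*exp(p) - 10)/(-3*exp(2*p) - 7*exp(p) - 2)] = (-(3*exp(p) + 10)*(6*exp(p) + 7) + 9*exp(2*p) + 21*exp(p) + 6)*exp(p)/(3*exp(2*p) + 7*exp(p) + 2)^2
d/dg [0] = 0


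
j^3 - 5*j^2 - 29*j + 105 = (j - 7)*(j - 3)*(j + 5)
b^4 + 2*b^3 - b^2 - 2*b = b*(b - 1)*(b + 1)*(b + 2)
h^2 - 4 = (h - 2)*(h + 2)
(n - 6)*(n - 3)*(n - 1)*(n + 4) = n^4 - 6*n^3 - 13*n^2 + 90*n - 72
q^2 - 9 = (q - 3)*(q + 3)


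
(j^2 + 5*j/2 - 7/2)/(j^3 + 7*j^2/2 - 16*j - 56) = (j - 1)/(j^2 - 16)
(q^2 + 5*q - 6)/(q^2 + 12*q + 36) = (q - 1)/(q + 6)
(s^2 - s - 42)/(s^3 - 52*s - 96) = (s - 7)/(s^2 - 6*s - 16)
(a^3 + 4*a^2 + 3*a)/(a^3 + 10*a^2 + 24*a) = (a^2 + 4*a + 3)/(a^2 + 10*a + 24)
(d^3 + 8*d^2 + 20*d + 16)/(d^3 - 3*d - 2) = (d^3 + 8*d^2 + 20*d + 16)/(d^3 - 3*d - 2)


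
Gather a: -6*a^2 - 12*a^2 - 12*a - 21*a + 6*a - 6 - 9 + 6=-18*a^2 - 27*a - 9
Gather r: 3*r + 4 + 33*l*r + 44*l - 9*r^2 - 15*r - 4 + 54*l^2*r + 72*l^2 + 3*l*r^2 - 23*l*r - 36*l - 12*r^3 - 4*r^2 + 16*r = 72*l^2 + 8*l - 12*r^3 + r^2*(3*l - 13) + r*(54*l^2 + 10*l + 4)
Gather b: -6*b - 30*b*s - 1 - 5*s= b*(-30*s - 6) - 5*s - 1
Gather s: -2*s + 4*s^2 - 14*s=4*s^2 - 16*s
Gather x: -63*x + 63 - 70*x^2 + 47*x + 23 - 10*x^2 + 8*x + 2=-80*x^2 - 8*x + 88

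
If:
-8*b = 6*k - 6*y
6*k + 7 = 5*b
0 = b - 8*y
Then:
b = 4/7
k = -29/42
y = 1/14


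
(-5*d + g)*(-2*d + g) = 10*d^2 - 7*d*g + g^2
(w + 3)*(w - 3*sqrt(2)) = w^2 - 3*sqrt(2)*w + 3*w - 9*sqrt(2)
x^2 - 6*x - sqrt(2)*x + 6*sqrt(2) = (x - 6)*(x - sqrt(2))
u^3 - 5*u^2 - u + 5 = (u - 5)*(u - 1)*(u + 1)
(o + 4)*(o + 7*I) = o^2 + 4*o + 7*I*o + 28*I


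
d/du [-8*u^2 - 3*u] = -16*u - 3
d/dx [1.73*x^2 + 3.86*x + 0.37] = 3.46*x + 3.86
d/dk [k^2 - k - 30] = 2*k - 1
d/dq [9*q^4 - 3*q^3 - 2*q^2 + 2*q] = 36*q^3 - 9*q^2 - 4*q + 2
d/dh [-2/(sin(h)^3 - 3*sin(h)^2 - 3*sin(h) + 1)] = 6*(sin(h)^2 - 2*sin(h) - 1)*cos(h)/(sin(h)^3 - 3*sin(h)^2 - 3*sin(h) + 1)^2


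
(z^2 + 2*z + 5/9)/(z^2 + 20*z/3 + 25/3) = (z + 1/3)/(z + 5)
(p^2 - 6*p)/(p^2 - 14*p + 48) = p/(p - 8)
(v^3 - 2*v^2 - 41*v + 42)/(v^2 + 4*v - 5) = (v^2 - v - 42)/(v + 5)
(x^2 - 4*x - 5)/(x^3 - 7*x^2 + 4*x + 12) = (x - 5)/(x^2 - 8*x + 12)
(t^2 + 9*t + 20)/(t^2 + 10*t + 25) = (t + 4)/(t + 5)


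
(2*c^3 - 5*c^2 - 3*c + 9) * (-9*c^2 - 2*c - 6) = -18*c^5 + 41*c^4 + 25*c^3 - 45*c^2 - 54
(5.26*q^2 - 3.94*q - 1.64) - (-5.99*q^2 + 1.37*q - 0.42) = 11.25*q^2 - 5.31*q - 1.22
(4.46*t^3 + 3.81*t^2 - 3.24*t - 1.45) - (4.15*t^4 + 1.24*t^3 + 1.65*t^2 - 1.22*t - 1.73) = -4.15*t^4 + 3.22*t^3 + 2.16*t^2 - 2.02*t + 0.28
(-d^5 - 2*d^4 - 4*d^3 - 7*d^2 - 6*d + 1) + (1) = -d^5 - 2*d^4 - 4*d^3 - 7*d^2 - 6*d + 2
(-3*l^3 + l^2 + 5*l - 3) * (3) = -9*l^3 + 3*l^2 + 15*l - 9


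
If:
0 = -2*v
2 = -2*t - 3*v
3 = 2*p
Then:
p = 3/2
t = -1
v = 0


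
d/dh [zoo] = 0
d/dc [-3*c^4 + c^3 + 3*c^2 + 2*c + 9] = -12*c^3 + 3*c^2 + 6*c + 2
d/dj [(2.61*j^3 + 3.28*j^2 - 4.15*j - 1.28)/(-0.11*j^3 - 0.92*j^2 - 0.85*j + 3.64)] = (-1.11022302462516e-16*j^5 - 2.0404*j^4 - 5.35*j^3 + 21.4728*j^2 + 21.5232*j - 16.194)/(0.0121*j^6 + 0.2024*j^5 + 1.0334*j^4 + 0.7632*j^3 - 5.9751*j^2 - 6.188*j + 13.2496)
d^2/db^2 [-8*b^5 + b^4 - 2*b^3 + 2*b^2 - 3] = -160*b^3 + 12*b^2 - 12*b + 4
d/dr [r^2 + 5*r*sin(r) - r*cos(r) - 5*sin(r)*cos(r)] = r*sin(r) + 5*r*cos(r) + 2*r + 5*sin(r) - cos(r) - 5*cos(2*r)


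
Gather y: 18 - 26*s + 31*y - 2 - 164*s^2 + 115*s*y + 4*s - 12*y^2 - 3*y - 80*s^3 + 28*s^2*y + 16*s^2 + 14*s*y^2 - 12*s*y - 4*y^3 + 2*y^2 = -80*s^3 - 148*s^2 - 22*s - 4*y^3 + y^2*(14*s - 10) + y*(28*s^2 + 103*s + 28) + 16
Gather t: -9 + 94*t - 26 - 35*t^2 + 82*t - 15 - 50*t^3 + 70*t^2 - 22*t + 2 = -50*t^3 + 35*t^2 + 154*t - 48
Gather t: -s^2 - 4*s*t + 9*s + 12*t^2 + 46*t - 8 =-s^2 + 9*s + 12*t^2 + t*(46 - 4*s) - 8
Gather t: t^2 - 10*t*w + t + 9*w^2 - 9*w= t^2 + t*(1 - 10*w) + 9*w^2 - 9*w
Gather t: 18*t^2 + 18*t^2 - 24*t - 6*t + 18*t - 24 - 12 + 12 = 36*t^2 - 12*t - 24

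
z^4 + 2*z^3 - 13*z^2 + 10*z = z*(z - 2)*(z - 1)*(z + 5)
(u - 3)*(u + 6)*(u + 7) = u^3 + 10*u^2 + 3*u - 126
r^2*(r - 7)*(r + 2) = r^4 - 5*r^3 - 14*r^2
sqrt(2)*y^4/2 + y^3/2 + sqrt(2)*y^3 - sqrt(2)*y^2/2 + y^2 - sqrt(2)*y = y*(y + 2)*(y - sqrt(2)/2)*(sqrt(2)*y/2 + 1)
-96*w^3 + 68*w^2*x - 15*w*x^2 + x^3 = (-8*w + x)*(-4*w + x)*(-3*w + x)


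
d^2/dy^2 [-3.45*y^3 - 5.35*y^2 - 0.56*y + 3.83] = -20.7*y - 10.7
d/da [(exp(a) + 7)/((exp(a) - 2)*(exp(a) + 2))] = (-exp(2*a) - 14*exp(a) - 4)*exp(a)/(exp(4*a) - 8*exp(2*a) + 16)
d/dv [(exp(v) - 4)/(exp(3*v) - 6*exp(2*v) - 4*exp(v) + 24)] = ((exp(v) - 4)*(-3*exp(2*v) + 12*exp(v) + 4) + exp(3*v) - 6*exp(2*v) - 4*exp(v) + 24)*exp(v)/(exp(3*v) - 6*exp(2*v) - 4*exp(v) + 24)^2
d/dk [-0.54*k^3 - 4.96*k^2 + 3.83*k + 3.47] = -1.62*k^2 - 9.92*k + 3.83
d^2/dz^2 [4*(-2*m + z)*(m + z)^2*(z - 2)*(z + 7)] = -16*m^3 - 72*m^2*z - 120*m^2 + 80*z^3 + 240*z^2 - 336*z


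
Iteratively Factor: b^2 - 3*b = (b)*(b - 3)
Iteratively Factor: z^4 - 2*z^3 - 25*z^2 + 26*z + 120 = (z - 5)*(z^3 + 3*z^2 - 10*z - 24) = (z - 5)*(z - 3)*(z^2 + 6*z + 8) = (z - 5)*(z - 3)*(z + 2)*(z + 4)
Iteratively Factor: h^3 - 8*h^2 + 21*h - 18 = (h - 2)*(h^2 - 6*h + 9) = (h - 3)*(h - 2)*(h - 3)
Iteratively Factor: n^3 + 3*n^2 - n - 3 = (n + 1)*(n^2 + 2*n - 3) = (n - 1)*(n + 1)*(n + 3)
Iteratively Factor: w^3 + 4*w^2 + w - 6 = (w - 1)*(w^2 + 5*w + 6) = (w - 1)*(w + 2)*(w + 3)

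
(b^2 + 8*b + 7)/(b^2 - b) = (b^2 + 8*b + 7)/(b*(b - 1))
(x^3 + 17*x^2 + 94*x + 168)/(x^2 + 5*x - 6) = (x^2 + 11*x + 28)/(x - 1)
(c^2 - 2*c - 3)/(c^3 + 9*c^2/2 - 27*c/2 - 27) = 2*(c + 1)/(2*c^2 + 15*c + 18)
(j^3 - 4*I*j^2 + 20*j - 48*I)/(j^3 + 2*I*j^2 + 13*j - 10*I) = (j^2 - 2*I*j + 24)/(j^2 + 4*I*j + 5)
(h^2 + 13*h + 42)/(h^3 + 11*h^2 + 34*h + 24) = (h + 7)/(h^2 + 5*h + 4)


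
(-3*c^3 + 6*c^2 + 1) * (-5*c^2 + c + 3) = 15*c^5 - 33*c^4 - 3*c^3 + 13*c^2 + c + 3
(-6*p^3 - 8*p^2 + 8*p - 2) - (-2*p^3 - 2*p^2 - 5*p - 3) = -4*p^3 - 6*p^2 + 13*p + 1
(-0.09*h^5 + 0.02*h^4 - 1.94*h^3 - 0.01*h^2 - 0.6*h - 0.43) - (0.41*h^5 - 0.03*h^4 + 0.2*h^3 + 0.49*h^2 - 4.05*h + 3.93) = -0.5*h^5 + 0.05*h^4 - 2.14*h^3 - 0.5*h^2 + 3.45*h - 4.36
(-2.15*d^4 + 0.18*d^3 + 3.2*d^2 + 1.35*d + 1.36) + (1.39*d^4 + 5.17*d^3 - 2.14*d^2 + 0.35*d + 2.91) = -0.76*d^4 + 5.35*d^3 + 1.06*d^2 + 1.7*d + 4.27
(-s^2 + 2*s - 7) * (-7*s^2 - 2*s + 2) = 7*s^4 - 12*s^3 + 43*s^2 + 18*s - 14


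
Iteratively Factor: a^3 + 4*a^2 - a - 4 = (a - 1)*(a^2 + 5*a + 4) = (a - 1)*(a + 1)*(a + 4)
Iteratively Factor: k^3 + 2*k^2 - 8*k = (k + 4)*(k^2 - 2*k) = k*(k + 4)*(k - 2)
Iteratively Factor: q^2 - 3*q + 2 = (q - 2)*(q - 1)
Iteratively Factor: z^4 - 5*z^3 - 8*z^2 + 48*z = (z)*(z^3 - 5*z^2 - 8*z + 48) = z*(z - 4)*(z^2 - z - 12) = z*(z - 4)*(z + 3)*(z - 4)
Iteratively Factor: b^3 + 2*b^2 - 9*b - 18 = (b + 2)*(b^2 - 9) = (b + 2)*(b + 3)*(b - 3)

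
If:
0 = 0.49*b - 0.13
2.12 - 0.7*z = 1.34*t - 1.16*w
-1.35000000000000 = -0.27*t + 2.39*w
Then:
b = 0.27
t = 1.21160102443414 - 0.579012943863778*z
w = -0.0654115041185021*z - 0.427978126946771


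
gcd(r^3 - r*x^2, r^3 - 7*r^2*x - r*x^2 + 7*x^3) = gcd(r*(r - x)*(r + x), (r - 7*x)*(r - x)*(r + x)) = -r^2 + x^2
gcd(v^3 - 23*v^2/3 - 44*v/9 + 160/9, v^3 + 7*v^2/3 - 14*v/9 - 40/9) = v^2 + v/3 - 20/9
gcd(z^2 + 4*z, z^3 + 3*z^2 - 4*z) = z^2 + 4*z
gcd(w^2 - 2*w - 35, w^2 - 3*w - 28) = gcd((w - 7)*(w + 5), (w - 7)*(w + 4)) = w - 7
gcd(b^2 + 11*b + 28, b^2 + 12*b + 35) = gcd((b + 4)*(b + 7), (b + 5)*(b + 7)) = b + 7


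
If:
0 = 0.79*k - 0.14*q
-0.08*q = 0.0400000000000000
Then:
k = -0.09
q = -0.50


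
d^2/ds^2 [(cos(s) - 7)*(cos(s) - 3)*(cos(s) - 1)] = -127*cos(s)/4 + 22*cos(2*s) - 9*cos(3*s)/4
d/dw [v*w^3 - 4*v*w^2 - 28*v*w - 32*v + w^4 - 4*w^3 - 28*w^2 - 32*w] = 3*v*w^2 - 8*v*w - 28*v + 4*w^3 - 12*w^2 - 56*w - 32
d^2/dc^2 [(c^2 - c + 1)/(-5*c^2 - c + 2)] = 2*(30*c^3 - 105*c^2 + 15*c - 13)/(125*c^6 + 75*c^5 - 135*c^4 - 59*c^3 + 54*c^2 + 12*c - 8)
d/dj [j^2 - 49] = 2*j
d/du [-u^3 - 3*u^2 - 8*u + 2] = -3*u^2 - 6*u - 8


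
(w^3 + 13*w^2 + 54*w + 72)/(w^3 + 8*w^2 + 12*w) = (w^2 + 7*w + 12)/(w*(w + 2))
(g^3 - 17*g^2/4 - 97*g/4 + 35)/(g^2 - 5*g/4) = g - 3 - 28/g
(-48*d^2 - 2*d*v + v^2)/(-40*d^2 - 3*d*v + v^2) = (6*d + v)/(5*d + v)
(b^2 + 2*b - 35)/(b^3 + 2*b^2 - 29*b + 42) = (b - 5)/(b^2 - 5*b + 6)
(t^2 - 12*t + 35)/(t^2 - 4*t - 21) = (t - 5)/(t + 3)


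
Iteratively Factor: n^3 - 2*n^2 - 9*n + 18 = (n + 3)*(n^2 - 5*n + 6) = (n - 2)*(n + 3)*(n - 3)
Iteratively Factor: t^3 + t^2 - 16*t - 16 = (t + 1)*(t^2 - 16) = (t + 1)*(t + 4)*(t - 4)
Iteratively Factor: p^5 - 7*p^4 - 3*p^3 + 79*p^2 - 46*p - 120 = (p - 5)*(p^4 - 2*p^3 - 13*p^2 + 14*p + 24) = (p - 5)*(p + 1)*(p^3 - 3*p^2 - 10*p + 24) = (p - 5)*(p - 4)*(p + 1)*(p^2 + p - 6) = (p - 5)*(p - 4)*(p + 1)*(p + 3)*(p - 2)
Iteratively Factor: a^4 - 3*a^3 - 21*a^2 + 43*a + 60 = (a + 1)*(a^3 - 4*a^2 - 17*a + 60) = (a - 3)*(a + 1)*(a^2 - a - 20) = (a - 5)*(a - 3)*(a + 1)*(a + 4)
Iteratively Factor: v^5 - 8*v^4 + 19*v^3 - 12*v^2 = (v - 3)*(v^4 - 5*v^3 + 4*v^2) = v*(v - 3)*(v^3 - 5*v^2 + 4*v) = v^2*(v - 3)*(v^2 - 5*v + 4) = v^2*(v - 4)*(v - 3)*(v - 1)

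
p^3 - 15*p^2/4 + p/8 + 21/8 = (p - 7/2)*(p - 1)*(p + 3/4)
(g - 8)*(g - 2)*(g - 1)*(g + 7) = g^4 - 4*g^3 - 51*g^2 + 166*g - 112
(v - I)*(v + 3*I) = v^2 + 2*I*v + 3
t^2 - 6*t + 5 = (t - 5)*(t - 1)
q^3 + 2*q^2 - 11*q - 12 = (q - 3)*(q + 1)*(q + 4)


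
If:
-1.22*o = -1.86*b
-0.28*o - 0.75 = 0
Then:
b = -1.76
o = -2.68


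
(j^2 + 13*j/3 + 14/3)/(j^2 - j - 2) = (j^2 + 13*j/3 + 14/3)/(j^2 - j - 2)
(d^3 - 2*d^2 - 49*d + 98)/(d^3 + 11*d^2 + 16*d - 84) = (d - 7)/(d + 6)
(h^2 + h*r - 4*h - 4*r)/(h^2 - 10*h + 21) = (h^2 + h*r - 4*h - 4*r)/(h^2 - 10*h + 21)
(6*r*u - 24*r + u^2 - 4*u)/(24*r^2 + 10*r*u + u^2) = (u - 4)/(4*r + u)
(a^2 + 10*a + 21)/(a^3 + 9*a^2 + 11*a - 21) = 1/(a - 1)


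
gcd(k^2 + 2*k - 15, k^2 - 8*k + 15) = k - 3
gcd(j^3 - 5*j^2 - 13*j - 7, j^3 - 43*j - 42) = j^2 - 6*j - 7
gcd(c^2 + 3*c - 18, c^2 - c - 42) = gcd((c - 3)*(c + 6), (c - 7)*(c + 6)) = c + 6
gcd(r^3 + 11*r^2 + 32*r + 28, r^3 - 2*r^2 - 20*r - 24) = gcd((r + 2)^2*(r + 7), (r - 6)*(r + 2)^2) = r^2 + 4*r + 4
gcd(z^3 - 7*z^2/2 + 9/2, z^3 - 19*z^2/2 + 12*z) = z - 3/2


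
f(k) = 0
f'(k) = 0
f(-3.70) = 0.00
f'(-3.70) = 0.00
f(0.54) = 0.00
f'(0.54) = 0.00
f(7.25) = 0.00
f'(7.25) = 0.00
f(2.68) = 0.00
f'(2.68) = 0.00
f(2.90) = 0.00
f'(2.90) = 0.00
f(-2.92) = 0.00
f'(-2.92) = 0.00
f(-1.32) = 0.00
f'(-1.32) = 0.00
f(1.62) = 0.00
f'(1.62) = 0.00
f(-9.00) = 0.00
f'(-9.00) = 0.00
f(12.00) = 0.00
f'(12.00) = 0.00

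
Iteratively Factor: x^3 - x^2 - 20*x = (x - 5)*(x^2 + 4*x) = x*(x - 5)*(x + 4)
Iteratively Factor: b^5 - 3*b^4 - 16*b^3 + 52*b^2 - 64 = (b + 1)*(b^4 - 4*b^3 - 12*b^2 + 64*b - 64) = (b - 4)*(b + 1)*(b^3 - 12*b + 16) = (b - 4)*(b + 1)*(b + 4)*(b^2 - 4*b + 4) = (b - 4)*(b - 2)*(b + 1)*(b + 4)*(b - 2)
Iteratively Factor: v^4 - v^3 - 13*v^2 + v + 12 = (v + 1)*(v^3 - 2*v^2 - 11*v + 12) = (v - 4)*(v + 1)*(v^2 + 2*v - 3) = (v - 4)*(v - 1)*(v + 1)*(v + 3)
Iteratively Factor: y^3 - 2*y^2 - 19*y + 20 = (y - 1)*(y^2 - y - 20) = (y - 1)*(y + 4)*(y - 5)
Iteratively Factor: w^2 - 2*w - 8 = (w + 2)*(w - 4)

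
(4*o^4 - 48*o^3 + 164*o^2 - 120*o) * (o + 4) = 4*o^5 - 32*o^4 - 28*o^3 + 536*o^2 - 480*o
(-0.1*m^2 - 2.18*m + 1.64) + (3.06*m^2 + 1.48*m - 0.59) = 2.96*m^2 - 0.7*m + 1.05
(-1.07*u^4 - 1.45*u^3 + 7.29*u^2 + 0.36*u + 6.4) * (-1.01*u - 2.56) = 1.0807*u^5 + 4.2037*u^4 - 3.6509*u^3 - 19.026*u^2 - 7.3856*u - 16.384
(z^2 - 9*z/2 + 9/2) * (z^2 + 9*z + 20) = z^4 + 9*z^3/2 - 16*z^2 - 99*z/2 + 90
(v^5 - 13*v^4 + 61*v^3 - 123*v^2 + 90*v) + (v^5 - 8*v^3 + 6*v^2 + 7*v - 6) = 2*v^5 - 13*v^4 + 53*v^3 - 117*v^2 + 97*v - 6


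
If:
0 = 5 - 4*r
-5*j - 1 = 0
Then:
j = -1/5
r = 5/4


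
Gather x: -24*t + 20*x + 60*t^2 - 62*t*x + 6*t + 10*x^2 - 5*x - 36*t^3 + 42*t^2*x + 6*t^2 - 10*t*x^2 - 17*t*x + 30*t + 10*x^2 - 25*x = -36*t^3 + 66*t^2 + 12*t + x^2*(20 - 10*t) + x*(42*t^2 - 79*t - 10)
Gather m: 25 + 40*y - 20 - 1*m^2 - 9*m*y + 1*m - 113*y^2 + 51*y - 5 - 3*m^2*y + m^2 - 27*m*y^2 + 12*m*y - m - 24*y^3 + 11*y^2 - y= -3*m^2*y + m*(-27*y^2 + 3*y) - 24*y^3 - 102*y^2 + 90*y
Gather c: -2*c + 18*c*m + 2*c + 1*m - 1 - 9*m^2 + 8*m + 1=18*c*m - 9*m^2 + 9*m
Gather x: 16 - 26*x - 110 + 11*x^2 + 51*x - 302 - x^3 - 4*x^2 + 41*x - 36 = -x^3 + 7*x^2 + 66*x - 432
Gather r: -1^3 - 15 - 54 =-70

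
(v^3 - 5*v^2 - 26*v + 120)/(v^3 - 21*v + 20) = (v - 6)/(v - 1)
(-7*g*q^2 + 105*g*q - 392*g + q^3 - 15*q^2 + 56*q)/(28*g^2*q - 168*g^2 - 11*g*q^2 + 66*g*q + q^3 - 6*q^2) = (q^2 - 15*q + 56)/(-4*g*q + 24*g + q^2 - 6*q)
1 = 1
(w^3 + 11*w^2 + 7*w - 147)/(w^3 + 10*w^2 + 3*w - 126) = (w + 7)/(w + 6)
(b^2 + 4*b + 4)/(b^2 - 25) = (b^2 + 4*b + 4)/(b^2 - 25)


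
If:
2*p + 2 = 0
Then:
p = -1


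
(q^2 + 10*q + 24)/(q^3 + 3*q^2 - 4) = (q^2 + 10*q + 24)/(q^3 + 3*q^2 - 4)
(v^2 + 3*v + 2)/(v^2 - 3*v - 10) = (v + 1)/(v - 5)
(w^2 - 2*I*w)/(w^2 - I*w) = (w - 2*I)/(w - I)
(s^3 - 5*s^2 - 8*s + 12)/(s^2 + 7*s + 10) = (s^2 - 7*s + 6)/(s + 5)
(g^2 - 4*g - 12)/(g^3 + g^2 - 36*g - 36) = (g + 2)/(g^2 + 7*g + 6)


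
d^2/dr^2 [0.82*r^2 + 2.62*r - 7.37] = 1.64000000000000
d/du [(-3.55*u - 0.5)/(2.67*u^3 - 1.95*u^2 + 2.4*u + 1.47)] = (18.957*u^3 - 2.9175*u^2 - 1.95*u - 4.0185)/(7.1289*u^6 - 10.413*u^5 + 16.6185*u^4 - 1.5102*u^3 + 0.0270000000000001*u^2 + 7.056*u + 2.1609)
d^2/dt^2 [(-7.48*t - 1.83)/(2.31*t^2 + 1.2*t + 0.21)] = (-(4.62*t + 1.2)*(7.48*t + 1.83)*(9.24*t + 2.4) + (103.6728*t + 26.4066)*(2.31*t^2 + 1.2*t + 0.21))/(2.31*t^2 + 1.2*t + 0.21)^3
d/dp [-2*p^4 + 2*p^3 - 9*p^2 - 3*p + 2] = -8*p^3 + 6*p^2 - 18*p - 3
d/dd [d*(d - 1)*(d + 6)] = 3*d^2 + 10*d - 6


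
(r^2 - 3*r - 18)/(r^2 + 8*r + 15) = (r - 6)/(r + 5)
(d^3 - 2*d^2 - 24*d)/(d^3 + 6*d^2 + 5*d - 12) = d*(d - 6)/(d^2 + 2*d - 3)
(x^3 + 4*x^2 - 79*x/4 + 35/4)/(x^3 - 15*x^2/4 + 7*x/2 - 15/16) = 4*(x + 7)/(4*x - 3)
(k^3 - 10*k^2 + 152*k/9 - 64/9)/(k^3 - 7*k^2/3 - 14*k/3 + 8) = (k^2 - 26*k/3 + 16/3)/(k^2 - k - 6)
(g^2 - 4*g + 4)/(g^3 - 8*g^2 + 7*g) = (g^2 - 4*g + 4)/(g*(g^2 - 8*g + 7))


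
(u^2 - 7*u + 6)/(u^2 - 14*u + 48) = (u - 1)/(u - 8)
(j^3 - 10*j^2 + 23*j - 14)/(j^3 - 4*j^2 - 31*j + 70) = (j - 1)/(j + 5)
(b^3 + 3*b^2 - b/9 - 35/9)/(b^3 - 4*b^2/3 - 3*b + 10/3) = (b + 7/3)/(b - 2)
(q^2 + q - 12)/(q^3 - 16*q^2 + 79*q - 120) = (q + 4)/(q^2 - 13*q + 40)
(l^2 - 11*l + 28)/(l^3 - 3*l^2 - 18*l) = (-l^2 + 11*l - 28)/(l*(-l^2 + 3*l + 18))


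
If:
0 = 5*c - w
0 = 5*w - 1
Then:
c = 1/25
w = 1/5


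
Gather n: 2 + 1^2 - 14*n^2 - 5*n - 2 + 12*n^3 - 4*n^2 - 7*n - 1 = 12*n^3 - 18*n^2 - 12*n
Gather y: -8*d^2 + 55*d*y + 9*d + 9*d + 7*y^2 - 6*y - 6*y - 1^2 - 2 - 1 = -8*d^2 + 18*d + 7*y^2 + y*(55*d - 12) - 4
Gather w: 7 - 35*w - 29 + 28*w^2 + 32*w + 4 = 28*w^2 - 3*w - 18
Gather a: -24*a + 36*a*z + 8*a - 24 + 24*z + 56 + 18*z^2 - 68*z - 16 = a*(36*z - 16) + 18*z^2 - 44*z + 16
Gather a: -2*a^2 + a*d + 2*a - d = -2*a^2 + a*(d + 2) - d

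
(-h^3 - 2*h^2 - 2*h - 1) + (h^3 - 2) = -2*h^2 - 2*h - 3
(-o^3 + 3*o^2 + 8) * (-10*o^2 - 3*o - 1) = 10*o^5 - 27*o^4 - 8*o^3 - 83*o^2 - 24*o - 8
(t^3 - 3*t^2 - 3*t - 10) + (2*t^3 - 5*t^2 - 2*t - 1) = 3*t^3 - 8*t^2 - 5*t - 11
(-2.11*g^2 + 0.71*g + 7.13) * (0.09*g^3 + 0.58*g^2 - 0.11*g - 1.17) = -0.1899*g^5 - 1.1599*g^4 + 1.2856*g^3 + 6.526*g^2 - 1.615*g - 8.3421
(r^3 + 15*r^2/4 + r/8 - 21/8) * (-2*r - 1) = -2*r^4 - 17*r^3/2 - 4*r^2 + 41*r/8 + 21/8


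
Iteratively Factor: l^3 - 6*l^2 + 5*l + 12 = (l - 4)*(l^2 - 2*l - 3) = (l - 4)*(l + 1)*(l - 3)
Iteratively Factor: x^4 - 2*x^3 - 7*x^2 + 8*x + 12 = (x + 1)*(x^3 - 3*x^2 - 4*x + 12) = (x + 1)*(x + 2)*(x^2 - 5*x + 6) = (x - 3)*(x + 1)*(x + 2)*(x - 2)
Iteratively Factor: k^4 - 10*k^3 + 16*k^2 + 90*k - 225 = (k - 5)*(k^3 - 5*k^2 - 9*k + 45) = (k - 5)*(k - 3)*(k^2 - 2*k - 15) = (k - 5)^2*(k - 3)*(k + 3)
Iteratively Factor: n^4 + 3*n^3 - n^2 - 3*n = (n - 1)*(n^3 + 4*n^2 + 3*n) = (n - 1)*(n + 3)*(n^2 + n) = n*(n - 1)*(n + 3)*(n + 1)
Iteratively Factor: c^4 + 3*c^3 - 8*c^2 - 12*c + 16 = (c + 4)*(c^3 - c^2 - 4*c + 4) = (c + 2)*(c + 4)*(c^2 - 3*c + 2) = (c - 2)*(c + 2)*(c + 4)*(c - 1)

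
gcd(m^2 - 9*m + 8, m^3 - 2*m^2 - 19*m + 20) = m - 1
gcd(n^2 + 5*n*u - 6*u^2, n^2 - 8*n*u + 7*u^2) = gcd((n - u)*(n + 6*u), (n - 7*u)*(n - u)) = -n + u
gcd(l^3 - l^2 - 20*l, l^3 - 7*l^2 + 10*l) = l^2 - 5*l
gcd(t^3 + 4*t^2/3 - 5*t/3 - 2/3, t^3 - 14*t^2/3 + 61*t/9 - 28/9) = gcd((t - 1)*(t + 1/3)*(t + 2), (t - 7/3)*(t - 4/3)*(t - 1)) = t - 1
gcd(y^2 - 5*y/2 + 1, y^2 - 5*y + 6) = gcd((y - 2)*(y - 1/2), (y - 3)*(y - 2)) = y - 2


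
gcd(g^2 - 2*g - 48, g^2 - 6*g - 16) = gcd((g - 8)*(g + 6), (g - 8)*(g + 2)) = g - 8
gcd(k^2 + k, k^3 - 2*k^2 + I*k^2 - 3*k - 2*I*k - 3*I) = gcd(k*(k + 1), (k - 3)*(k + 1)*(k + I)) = k + 1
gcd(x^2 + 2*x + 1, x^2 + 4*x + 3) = x + 1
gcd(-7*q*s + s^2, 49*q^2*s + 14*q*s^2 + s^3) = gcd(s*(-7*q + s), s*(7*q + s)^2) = s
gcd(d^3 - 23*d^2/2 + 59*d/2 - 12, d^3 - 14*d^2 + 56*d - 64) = d - 8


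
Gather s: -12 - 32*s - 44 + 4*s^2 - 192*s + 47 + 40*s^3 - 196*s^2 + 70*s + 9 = 40*s^3 - 192*s^2 - 154*s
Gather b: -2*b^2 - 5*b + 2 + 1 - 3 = -2*b^2 - 5*b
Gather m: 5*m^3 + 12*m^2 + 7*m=5*m^3 + 12*m^2 + 7*m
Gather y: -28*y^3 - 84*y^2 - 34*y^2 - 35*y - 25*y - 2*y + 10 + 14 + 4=-28*y^3 - 118*y^2 - 62*y + 28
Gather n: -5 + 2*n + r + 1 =2*n + r - 4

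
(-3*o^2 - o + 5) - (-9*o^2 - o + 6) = 6*o^2 - 1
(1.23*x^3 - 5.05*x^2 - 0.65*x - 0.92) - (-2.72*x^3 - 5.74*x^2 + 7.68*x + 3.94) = 3.95*x^3 + 0.69*x^2 - 8.33*x - 4.86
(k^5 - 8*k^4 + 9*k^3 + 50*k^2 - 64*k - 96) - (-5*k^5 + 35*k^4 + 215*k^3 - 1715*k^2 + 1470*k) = 6*k^5 - 43*k^4 - 206*k^3 + 1765*k^2 - 1534*k - 96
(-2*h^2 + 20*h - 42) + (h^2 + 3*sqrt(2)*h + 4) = -h^2 + 3*sqrt(2)*h + 20*h - 38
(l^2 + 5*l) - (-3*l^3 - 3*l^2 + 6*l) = 3*l^3 + 4*l^2 - l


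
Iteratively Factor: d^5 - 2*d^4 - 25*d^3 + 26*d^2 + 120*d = (d - 5)*(d^4 + 3*d^3 - 10*d^2 - 24*d) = (d - 5)*(d + 4)*(d^3 - d^2 - 6*d) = (d - 5)*(d - 3)*(d + 4)*(d^2 + 2*d) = d*(d - 5)*(d - 3)*(d + 4)*(d + 2)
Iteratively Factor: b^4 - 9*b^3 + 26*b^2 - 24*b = (b - 3)*(b^3 - 6*b^2 + 8*b) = b*(b - 3)*(b^2 - 6*b + 8) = b*(b - 3)*(b - 2)*(b - 4)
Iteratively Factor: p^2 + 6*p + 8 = (p + 4)*(p + 2)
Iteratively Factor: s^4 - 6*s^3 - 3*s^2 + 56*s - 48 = (s + 3)*(s^3 - 9*s^2 + 24*s - 16) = (s - 4)*(s + 3)*(s^2 - 5*s + 4) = (s - 4)^2*(s + 3)*(s - 1)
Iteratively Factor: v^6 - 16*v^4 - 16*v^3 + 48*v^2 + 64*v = (v - 2)*(v^5 + 2*v^4 - 12*v^3 - 40*v^2 - 32*v) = v*(v - 2)*(v^4 + 2*v^3 - 12*v^2 - 40*v - 32) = v*(v - 2)*(v + 2)*(v^3 - 12*v - 16) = v*(v - 4)*(v - 2)*(v + 2)*(v^2 + 4*v + 4) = v*(v - 4)*(v - 2)*(v + 2)^2*(v + 2)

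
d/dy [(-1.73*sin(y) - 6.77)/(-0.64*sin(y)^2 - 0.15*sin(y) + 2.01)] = (-8.6656*sin(y) + 0.5536*cos(2*y) - 5.0464)*cos(y)/(0.64*sin(y)^2 + 0.15*sin(y) - 2.01)^2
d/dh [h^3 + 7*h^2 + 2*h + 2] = 3*h^2 + 14*h + 2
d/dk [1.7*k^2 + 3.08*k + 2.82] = 3.4*k + 3.08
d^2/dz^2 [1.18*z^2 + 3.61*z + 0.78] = 2.36000000000000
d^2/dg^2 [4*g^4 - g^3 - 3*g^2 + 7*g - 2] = 48*g^2 - 6*g - 6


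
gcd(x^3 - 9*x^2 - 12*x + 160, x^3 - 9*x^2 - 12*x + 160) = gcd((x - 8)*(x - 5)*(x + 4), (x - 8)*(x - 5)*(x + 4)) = x^3 - 9*x^2 - 12*x + 160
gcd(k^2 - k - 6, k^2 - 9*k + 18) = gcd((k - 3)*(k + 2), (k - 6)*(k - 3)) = k - 3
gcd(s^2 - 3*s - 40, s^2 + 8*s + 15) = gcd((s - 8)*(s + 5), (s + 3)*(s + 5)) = s + 5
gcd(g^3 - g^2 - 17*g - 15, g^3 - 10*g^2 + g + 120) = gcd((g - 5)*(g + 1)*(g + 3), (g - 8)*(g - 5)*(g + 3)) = g^2 - 2*g - 15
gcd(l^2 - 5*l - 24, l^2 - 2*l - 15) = l + 3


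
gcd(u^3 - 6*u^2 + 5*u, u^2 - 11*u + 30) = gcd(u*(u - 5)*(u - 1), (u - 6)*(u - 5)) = u - 5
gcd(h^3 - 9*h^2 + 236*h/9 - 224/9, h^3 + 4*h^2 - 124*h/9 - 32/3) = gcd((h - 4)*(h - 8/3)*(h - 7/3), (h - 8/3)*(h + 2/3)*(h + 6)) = h - 8/3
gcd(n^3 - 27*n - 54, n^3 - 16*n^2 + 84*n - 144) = n - 6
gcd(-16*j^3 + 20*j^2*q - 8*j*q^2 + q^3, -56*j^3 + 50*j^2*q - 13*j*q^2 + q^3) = 8*j^2 - 6*j*q + q^2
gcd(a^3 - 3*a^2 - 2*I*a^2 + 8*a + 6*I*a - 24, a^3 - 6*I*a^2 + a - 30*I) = a + 2*I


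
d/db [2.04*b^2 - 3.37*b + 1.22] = 4.08*b - 3.37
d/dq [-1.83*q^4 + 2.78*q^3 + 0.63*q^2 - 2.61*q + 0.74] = -7.32*q^3 + 8.34*q^2 + 1.26*q - 2.61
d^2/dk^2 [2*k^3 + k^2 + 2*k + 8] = 12*k + 2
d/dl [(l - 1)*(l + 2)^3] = (l + 2)^2*(4*l - 1)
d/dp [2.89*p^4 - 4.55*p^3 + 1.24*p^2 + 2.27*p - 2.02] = 11.56*p^3 - 13.65*p^2 + 2.48*p + 2.27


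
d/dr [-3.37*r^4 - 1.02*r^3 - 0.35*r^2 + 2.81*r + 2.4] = -13.48*r^3 - 3.06*r^2 - 0.7*r + 2.81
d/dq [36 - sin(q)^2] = -sin(2*q)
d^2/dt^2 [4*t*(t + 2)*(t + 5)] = 24*t + 56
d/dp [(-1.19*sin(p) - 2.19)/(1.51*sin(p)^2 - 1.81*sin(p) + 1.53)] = (1.7969*sin(p)^2 + 6.6138*sin(p) - 5.7846)*cos(p)/(2.2801*sin(p)^4 - 5.4662*sin(p)^3 + 7.8967*sin(p)^2 - 5.5386*sin(p) + 2.3409)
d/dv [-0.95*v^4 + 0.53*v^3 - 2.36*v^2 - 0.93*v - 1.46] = -3.8*v^3 + 1.59*v^2 - 4.72*v - 0.93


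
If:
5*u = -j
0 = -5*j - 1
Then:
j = -1/5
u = 1/25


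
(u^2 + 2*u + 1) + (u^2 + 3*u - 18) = 2*u^2 + 5*u - 17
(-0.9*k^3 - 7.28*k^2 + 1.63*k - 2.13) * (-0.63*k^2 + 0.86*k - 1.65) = 0.567*k^5 + 3.8124*k^4 - 5.8027*k^3 + 14.7557*k^2 - 4.5213*k + 3.5145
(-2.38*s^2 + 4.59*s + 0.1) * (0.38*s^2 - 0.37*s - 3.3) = -0.9044*s^4 + 2.6248*s^3 + 6.1937*s^2 - 15.184*s - 0.33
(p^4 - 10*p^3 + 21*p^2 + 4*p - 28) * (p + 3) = p^5 - 7*p^4 - 9*p^3 + 67*p^2 - 16*p - 84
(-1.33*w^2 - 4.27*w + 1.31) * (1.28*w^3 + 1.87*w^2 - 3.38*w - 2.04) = -1.7024*w^5 - 7.9527*w^4 - 1.8127*w^3 + 19.5955*w^2 + 4.283*w - 2.6724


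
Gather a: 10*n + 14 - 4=10*n + 10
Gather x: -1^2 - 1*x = -x - 1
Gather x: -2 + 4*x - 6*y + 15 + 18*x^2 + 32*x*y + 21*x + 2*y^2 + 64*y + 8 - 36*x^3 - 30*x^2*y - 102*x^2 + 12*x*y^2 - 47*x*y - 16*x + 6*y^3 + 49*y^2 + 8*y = -36*x^3 + x^2*(-30*y - 84) + x*(12*y^2 - 15*y + 9) + 6*y^3 + 51*y^2 + 66*y + 21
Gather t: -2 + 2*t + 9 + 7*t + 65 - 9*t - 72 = 0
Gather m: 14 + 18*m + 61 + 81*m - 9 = 99*m + 66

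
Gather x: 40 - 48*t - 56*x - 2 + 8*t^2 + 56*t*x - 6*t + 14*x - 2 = 8*t^2 - 54*t + x*(56*t - 42) + 36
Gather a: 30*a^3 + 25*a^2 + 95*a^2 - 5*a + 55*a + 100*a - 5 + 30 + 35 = 30*a^3 + 120*a^2 + 150*a + 60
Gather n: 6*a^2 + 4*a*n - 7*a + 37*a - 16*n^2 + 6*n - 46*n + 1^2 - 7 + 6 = 6*a^2 + 30*a - 16*n^2 + n*(4*a - 40)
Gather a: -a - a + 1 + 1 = 2 - 2*a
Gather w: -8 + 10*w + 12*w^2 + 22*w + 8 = 12*w^2 + 32*w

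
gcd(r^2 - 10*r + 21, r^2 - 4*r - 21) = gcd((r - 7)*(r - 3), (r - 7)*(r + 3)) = r - 7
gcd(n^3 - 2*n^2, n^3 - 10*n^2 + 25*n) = n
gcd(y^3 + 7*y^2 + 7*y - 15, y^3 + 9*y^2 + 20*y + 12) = 1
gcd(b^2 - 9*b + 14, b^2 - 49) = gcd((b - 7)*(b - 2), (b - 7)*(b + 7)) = b - 7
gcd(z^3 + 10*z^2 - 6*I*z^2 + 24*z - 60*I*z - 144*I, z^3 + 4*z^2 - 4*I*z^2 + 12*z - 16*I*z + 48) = z^2 + z*(4 - 6*I) - 24*I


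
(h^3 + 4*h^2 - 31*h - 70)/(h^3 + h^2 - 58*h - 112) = (h - 5)/(h - 8)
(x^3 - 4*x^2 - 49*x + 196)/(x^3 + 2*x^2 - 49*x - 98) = (x - 4)/(x + 2)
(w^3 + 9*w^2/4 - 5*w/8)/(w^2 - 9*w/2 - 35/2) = w*(4*w - 1)/(4*(w - 7))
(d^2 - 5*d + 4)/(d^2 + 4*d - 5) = (d - 4)/(d + 5)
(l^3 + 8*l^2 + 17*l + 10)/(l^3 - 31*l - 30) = (l + 2)/(l - 6)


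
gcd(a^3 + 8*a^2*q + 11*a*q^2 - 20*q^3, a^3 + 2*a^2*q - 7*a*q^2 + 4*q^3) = -a^2 - 3*a*q + 4*q^2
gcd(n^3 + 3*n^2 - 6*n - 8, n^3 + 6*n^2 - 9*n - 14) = n^2 - n - 2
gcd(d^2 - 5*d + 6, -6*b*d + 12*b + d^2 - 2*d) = d - 2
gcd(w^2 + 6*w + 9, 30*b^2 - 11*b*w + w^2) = 1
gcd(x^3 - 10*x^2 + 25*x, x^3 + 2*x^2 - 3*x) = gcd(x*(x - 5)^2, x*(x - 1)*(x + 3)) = x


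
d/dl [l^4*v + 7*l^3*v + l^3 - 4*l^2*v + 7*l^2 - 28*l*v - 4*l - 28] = 4*l^3*v + 21*l^2*v + 3*l^2 - 8*l*v + 14*l - 28*v - 4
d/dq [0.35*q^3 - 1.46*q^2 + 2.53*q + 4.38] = 1.05*q^2 - 2.92*q + 2.53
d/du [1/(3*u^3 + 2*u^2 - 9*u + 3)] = (-9*u^2 - 4*u + 9)/(3*u^3 + 2*u^2 - 9*u + 3)^2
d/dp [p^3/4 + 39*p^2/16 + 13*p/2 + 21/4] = 3*p^2/4 + 39*p/8 + 13/2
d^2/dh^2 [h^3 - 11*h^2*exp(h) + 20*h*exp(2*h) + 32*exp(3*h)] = -11*h^2*exp(h) + 80*h*exp(2*h) - 44*h*exp(h) + 6*h + 288*exp(3*h) + 80*exp(2*h) - 22*exp(h)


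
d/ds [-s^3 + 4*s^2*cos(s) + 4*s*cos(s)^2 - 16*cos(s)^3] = -4*s^2*sin(s) - 3*s^2 - 4*s*sin(2*s) + 8*s*cos(s) + 48*sin(s)*cos(s)^2 + 4*cos(s)^2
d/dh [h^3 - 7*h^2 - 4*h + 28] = 3*h^2 - 14*h - 4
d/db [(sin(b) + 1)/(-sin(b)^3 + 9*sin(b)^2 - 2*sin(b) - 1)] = (2*sin(b)^3 - 6*sin(b)^2 - 18*sin(b) + 1)*cos(b)/(sin(b)^3 - 9*sin(b)^2 + 2*sin(b) + 1)^2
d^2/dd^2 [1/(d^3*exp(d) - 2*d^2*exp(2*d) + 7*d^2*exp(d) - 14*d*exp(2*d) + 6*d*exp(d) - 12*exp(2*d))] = ((d^3 - 2*d^2*exp(d) + 7*d^2 - 14*d*exp(d) + 6*d - 12*exp(d))*(-d^3 + 8*d^2*exp(d) - 13*d^2 + 72*d*exp(d) - 40*d + 108*exp(d) - 26) + 2*(d^3 - 4*d^2*exp(d) + 10*d^2 - 32*d*exp(d) + 20*d - 38*exp(d) + 6)^2)*exp(-d)/(d^3 - 2*d^2*exp(d) + 7*d^2 - 14*d*exp(d) + 6*d - 12*exp(d))^3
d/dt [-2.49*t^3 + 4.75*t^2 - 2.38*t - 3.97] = -7.47*t^2 + 9.5*t - 2.38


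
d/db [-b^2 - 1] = -2*b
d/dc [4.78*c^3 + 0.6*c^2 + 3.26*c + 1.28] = 14.34*c^2 + 1.2*c + 3.26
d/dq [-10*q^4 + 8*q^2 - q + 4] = -40*q^3 + 16*q - 1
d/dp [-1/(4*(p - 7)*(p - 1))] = (p - 4)/(2*(p - 7)^2*(p - 1)^2)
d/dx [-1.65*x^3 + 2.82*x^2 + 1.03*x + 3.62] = -4.95*x^2 + 5.64*x + 1.03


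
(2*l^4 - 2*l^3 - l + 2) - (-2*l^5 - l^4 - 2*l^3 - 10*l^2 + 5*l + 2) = 2*l^5 + 3*l^4 + 10*l^2 - 6*l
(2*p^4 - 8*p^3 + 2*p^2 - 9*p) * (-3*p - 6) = -6*p^5 + 12*p^4 + 42*p^3 + 15*p^2 + 54*p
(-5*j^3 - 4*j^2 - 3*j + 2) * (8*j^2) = -40*j^5 - 32*j^4 - 24*j^3 + 16*j^2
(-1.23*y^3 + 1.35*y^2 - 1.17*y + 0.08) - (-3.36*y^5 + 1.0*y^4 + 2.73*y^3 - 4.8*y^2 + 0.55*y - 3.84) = 3.36*y^5 - 1.0*y^4 - 3.96*y^3 + 6.15*y^2 - 1.72*y + 3.92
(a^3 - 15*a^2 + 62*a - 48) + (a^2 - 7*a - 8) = a^3 - 14*a^2 + 55*a - 56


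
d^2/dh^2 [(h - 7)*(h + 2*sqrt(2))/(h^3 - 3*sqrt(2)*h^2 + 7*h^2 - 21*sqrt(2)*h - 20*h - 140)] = 2*(h^6 - 21*h^5 + 6*sqrt(2)*h^5 - 123*h^4 + 84*sqrt(2)*h^4 - 376*sqrt(2)*h^3 + 973*h^3 - 1554*sqrt(2)*h^2 + 2352*h^2 - 18312*h + 9408*sqrt(2)*h - 16688*sqrt(2) + 15680)/(h^9 - 9*sqrt(2)*h^8 + 21*h^8 - 189*sqrt(2)*h^7 + 141*h^7 - 1017*sqrt(2)*h^6 + 217*h^6 - 762*h^5 + 3339*sqrt(2)*h^5 + 462*h^4 + 41382*sqrt(2)*h^4 + 9640*h^3 + 29358*sqrt(2)*h^3 - 529200*sqrt(2)*h^2 - 126840*h^2 - 1234800*sqrt(2)*h - 1176000*h - 2744000)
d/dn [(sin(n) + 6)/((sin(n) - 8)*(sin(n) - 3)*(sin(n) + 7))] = 2*(-sin(n)^3 - 7*sin(n)^2 + 24*sin(n) + 243)*cos(n)/((sin(n) - 8)^2*(sin(n) - 3)^2*(sin(n) + 7)^2)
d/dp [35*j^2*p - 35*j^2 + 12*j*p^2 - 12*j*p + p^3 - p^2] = 35*j^2 + 24*j*p - 12*j + 3*p^2 - 2*p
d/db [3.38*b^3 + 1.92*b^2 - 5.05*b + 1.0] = 10.14*b^2 + 3.84*b - 5.05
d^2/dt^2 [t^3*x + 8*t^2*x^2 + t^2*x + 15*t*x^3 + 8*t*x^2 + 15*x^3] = 2*x*(3*t + 8*x + 1)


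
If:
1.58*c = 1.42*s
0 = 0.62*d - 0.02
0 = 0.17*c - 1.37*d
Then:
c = 0.26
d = 0.03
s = 0.29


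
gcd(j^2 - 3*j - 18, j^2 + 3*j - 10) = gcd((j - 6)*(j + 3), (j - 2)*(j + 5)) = 1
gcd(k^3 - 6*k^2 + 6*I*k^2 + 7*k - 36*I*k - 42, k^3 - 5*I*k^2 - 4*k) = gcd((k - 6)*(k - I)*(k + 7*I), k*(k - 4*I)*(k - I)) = k - I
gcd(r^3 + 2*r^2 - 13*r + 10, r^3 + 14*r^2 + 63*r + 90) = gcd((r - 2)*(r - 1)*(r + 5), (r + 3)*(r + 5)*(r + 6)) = r + 5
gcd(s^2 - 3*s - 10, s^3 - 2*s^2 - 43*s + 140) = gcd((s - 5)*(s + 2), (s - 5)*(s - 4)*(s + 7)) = s - 5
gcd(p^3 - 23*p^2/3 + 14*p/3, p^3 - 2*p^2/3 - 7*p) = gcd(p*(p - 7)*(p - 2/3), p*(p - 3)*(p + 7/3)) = p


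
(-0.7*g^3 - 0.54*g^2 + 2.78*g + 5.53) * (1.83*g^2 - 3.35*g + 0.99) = -1.281*g^5 + 1.3568*g^4 + 6.2034*g^3 + 0.272300000000003*g^2 - 15.7733*g + 5.4747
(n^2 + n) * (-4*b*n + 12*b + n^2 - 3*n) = -4*b*n^3 + 8*b*n^2 + 12*b*n + n^4 - 2*n^3 - 3*n^2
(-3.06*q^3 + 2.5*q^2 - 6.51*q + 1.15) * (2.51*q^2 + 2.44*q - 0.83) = -7.6806*q^5 - 1.1914*q^4 - 7.7003*q^3 - 15.0729*q^2 + 8.2093*q - 0.9545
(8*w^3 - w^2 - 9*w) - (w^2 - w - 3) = 8*w^3 - 2*w^2 - 8*w + 3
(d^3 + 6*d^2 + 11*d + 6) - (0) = d^3 + 6*d^2 + 11*d + 6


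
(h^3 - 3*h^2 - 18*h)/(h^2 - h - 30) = h*(h + 3)/(h + 5)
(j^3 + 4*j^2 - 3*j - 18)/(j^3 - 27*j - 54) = (j - 2)/(j - 6)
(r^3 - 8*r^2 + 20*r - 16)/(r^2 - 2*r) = r - 6 + 8/r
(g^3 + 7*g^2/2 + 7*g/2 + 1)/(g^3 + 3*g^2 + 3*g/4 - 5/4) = 2*(2*g^2 + 5*g + 2)/(4*g^2 + 8*g - 5)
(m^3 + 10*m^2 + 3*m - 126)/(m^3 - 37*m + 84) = (m + 6)/(m - 4)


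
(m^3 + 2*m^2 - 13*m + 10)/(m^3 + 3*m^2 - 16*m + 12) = (m + 5)/(m + 6)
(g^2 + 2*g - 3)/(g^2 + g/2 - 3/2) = 2*(g + 3)/(2*g + 3)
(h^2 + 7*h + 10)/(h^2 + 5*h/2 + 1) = 2*(h + 5)/(2*h + 1)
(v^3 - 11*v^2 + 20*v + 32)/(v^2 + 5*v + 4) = (v^2 - 12*v + 32)/(v + 4)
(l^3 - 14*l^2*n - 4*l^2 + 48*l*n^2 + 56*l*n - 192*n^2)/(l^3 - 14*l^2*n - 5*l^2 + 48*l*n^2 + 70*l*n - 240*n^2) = (l - 4)/(l - 5)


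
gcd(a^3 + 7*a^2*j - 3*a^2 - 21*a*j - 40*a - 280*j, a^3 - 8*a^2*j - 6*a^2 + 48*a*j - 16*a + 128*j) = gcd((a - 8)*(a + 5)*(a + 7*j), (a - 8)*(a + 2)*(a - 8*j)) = a - 8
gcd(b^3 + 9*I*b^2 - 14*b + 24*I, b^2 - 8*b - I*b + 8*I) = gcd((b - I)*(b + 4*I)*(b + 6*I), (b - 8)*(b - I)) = b - I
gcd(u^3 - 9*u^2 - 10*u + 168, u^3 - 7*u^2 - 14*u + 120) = u^2 - 2*u - 24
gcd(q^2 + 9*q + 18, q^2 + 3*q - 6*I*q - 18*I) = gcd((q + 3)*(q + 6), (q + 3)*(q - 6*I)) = q + 3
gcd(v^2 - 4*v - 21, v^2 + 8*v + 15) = v + 3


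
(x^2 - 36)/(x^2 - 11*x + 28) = (x^2 - 36)/(x^2 - 11*x + 28)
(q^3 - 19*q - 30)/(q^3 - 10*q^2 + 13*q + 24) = (q^3 - 19*q - 30)/(q^3 - 10*q^2 + 13*q + 24)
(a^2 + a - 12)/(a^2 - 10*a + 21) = (a + 4)/(a - 7)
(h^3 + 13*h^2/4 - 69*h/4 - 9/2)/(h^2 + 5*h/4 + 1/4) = (h^2 + 3*h - 18)/(h + 1)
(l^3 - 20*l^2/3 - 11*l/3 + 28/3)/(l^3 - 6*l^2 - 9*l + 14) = (l + 4/3)/(l + 2)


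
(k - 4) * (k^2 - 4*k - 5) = k^3 - 8*k^2 + 11*k + 20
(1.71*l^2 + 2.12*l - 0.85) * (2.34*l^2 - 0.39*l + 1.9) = 4.0014*l^4 + 4.2939*l^3 + 0.4332*l^2 + 4.3595*l - 1.615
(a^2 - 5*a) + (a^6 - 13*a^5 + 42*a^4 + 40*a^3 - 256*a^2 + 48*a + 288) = a^6 - 13*a^5 + 42*a^4 + 40*a^3 - 255*a^2 + 43*a + 288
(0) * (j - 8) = 0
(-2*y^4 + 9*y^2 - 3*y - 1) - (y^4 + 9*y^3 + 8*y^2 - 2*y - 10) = -3*y^4 - 9*y^3 + y^2 - y + 9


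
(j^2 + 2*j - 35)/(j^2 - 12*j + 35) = (j + 7)/(j - 7)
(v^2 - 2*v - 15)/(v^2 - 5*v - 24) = (v - 5)/(v - 8)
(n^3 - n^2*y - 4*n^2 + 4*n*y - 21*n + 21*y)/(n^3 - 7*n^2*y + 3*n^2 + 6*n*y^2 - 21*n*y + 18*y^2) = (7 - n)/(-n + 6*y)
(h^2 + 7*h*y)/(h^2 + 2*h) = (h + 7*y)/(h + 2)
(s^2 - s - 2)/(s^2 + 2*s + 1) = (s - 2)/(s + 1)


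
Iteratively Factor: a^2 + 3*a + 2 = (a + 2)*(a + 1)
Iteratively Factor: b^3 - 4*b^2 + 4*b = (b - 2)*(b^2 - 2*b) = (b - 2)^2*(b)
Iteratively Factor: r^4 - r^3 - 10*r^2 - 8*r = (r + 2)*(r^3 - 3*r^2 - 4*r) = (r + 1)*(r + 2)*(r^2 - 4*r) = (r - 4)*(r + 1)*(r + 2)*(r)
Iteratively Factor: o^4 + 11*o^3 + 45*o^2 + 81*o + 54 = (o + 3)*(o^3 + 8*o^2 + 21*o + 18) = (o + 2)*(o + 3)*(o^2 + 6*o + 9) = (o + 2)*(o + 3)^2*(o + 3)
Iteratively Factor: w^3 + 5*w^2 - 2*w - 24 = (w + 4)*(w^2 + w - 6) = (w + 3)*(w + 4)*(w - 2)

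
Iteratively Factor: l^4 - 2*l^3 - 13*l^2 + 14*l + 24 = (l + 1)*(l^3 - 3*l^2 - 10*l + 24) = (l - 4)*(l + 1)*(l^2 + l - 6) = (l - 4)*(l - 2)*(l + 1)*(l + 3)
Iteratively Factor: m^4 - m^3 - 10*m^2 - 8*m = (m + 2)*(m^3 - 3*m^2 - 4*m) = (m - 4)*(m + 2)*(m^2 + m) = m*(m - 4)*(m + 2)*(m + 1)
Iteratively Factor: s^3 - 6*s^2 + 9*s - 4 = (s - 1)*(s^2 - 5*s + 4) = (s - 4)*(s - 1)*(s - 1)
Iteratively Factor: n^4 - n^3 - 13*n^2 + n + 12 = (n - 1)*(n^3 - 13*n - 12) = (n - 1)*(n + 3)*(n^2 - 3*n - 4) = (n - 4)*(n - 1)*(n + 3)*(n + 1)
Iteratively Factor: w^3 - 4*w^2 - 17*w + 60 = (w - 5)*(w^2 + w - 12) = (w - 5)*(w - 3)*(w + 4)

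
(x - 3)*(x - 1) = x^2 - 4*x + 3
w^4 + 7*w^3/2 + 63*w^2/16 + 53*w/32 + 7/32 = (w + 1/4)*(w + 1/2)*(w + 1)*(w + 7/4)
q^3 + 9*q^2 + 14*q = q*(q + 2)*(q + 7)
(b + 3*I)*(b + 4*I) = b^2 + 7*I*b - 12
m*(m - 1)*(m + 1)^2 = m^4 + m^3 - m^2 - m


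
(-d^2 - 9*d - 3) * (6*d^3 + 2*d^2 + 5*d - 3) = -6*d^5 - 56*d^4 - 41*d^3 - 48*d^2 + 12*d + 9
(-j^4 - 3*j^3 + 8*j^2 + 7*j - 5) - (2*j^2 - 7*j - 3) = -j^4 - 3*j^3 + 6*j^2 + 14*j - 2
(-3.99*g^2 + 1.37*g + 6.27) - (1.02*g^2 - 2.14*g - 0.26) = -5.01*g^2 + 3.51*g + 6.53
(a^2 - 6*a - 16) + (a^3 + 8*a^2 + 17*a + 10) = a^3 + 9*a^2 + 11*a - 6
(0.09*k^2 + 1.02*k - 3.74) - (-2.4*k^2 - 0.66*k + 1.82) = 2.49*k^2 + 1.68*k - 5.56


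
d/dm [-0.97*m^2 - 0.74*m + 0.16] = -1.94*m - 0.74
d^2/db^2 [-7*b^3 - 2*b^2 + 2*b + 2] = -42*b - 4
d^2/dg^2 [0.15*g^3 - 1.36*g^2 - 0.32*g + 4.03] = 0.9*g - 2.72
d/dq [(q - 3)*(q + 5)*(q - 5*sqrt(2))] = 3*q^2 - 10*sqrt(2)*q + 4*q - 15 - 10*sqrt(2)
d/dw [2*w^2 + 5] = 4*w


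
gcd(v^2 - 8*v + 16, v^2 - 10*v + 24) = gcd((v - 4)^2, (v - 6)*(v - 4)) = v - 4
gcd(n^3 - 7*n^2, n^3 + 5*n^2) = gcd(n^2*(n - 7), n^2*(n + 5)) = n^2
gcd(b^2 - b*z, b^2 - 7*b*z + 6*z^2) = -b + z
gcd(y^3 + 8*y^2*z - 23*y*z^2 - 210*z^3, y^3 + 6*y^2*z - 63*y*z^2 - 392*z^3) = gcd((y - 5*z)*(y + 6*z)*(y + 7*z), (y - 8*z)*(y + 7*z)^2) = y + 7*z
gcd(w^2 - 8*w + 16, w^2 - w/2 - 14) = w - 4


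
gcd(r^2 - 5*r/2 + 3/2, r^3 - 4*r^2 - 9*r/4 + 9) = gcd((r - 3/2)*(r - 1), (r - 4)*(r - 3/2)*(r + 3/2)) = r - 3/2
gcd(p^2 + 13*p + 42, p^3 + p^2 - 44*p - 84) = p + 6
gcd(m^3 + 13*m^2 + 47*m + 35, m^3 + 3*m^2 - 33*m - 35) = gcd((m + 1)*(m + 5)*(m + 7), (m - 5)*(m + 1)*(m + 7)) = m^2 + 8*m + 7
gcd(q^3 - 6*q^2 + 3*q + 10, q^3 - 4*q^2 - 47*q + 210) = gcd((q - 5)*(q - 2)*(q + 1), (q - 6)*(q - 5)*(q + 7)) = q - 5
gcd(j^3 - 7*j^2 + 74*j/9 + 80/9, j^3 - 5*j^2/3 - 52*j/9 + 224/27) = j - 8/3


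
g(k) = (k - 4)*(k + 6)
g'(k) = 2*k + 2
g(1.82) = -17.05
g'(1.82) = 5.64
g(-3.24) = -19.98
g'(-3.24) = -4.48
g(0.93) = -21.28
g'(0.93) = 3.86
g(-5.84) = -1.57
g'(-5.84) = -9.68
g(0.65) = -22.28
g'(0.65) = 3.30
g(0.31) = -23.28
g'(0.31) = 2.62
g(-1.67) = -24.55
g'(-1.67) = -1.34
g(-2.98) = -21.08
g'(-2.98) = -3.96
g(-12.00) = 96.00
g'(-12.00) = -22.00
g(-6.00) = 0.00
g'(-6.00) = -10.00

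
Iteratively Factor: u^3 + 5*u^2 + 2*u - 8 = (u + 4)*(u^2 + u - 2) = (u + 2)*(u + 4)*(u - 1)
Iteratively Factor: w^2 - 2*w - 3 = (w - 3)*(w + 1)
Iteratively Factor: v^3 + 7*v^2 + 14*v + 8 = (v + 1)*(v^2 + 6*v + 8) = (v + 1)*(v + 4)*(v + 2)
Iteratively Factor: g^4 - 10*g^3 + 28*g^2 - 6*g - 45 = (g - 3)*(g^3 - 7*g^2 + 7*g + 15) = (g - 3)^2*(g^2 - 4*g - 5) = (g - 5)*(g - 3)^2*(g + 1)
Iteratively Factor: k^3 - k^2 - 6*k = (k - 3)*(k^2 + 2*k) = (k - 3)*(k + 2)*(k)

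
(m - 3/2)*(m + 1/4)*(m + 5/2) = m^3 + 5*m^2/4 - 7*m/2 - 15/16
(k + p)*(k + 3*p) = k^2 + 4*k*p + 3*p^2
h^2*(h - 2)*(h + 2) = h^4 - 4*h^2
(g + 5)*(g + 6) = g^2 + 11*g + 30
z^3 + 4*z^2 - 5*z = z*(z - 1)*(z + 5)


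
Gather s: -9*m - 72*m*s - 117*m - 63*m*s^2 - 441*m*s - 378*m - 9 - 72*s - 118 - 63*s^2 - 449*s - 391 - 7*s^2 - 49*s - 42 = -504*m + s^2*(-63*m - 70) + s*(-513*m - 570) - 560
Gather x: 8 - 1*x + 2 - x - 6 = 4 - 2*x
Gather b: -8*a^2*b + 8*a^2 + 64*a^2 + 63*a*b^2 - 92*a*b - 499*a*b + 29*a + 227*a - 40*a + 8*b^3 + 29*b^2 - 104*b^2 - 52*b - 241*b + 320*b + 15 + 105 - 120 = 72*a^2 + 216*a + 8*b^3 + b^2*(63*a - 75) + b*(-8*a^2 - 591*a + 27)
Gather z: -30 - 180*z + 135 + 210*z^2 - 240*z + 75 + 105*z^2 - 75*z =315*z^2 - 495*z + 180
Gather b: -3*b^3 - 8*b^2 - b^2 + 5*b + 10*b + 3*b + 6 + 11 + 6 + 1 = -3*b^3 - 9*b^2 + 18*b + 24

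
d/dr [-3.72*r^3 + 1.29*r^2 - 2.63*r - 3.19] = -11.16*r^2 + 2.58*r - 2.63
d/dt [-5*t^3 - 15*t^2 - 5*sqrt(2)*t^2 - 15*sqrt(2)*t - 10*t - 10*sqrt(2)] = -15*t^2 - 30*t - 10*sqrt(2)*t - 15*sqrt(2) - 10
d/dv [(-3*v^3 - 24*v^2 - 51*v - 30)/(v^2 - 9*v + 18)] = 3*(-v^4 + 18*v^3 + 35*v^2 - 268*v - 396)/(v^4 - 18*v^3 + 117*v^2 - 324*v + 324)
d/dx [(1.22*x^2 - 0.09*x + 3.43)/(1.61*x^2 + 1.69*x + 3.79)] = (2.2067*x^2 - 1.797*x - 6.1378)/(2.5921*x^4 + 5.4418*x^3 + 15.0599*x^2 + 12.8102*x + 14.3641)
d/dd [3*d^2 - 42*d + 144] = 6*d - 42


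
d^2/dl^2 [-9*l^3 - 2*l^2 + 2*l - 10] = -54*l - 4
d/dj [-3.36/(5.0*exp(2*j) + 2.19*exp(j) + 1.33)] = (33.6*exp(j) + 7.3584)*exp(j)/(5.0*exp(2*j) + 2.19*exp(j) + 1.33)^2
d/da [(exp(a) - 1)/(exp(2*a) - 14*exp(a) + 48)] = (2*(1 - exp(a))*(exp(a) - 7) + exp(2*a) - 14*exp(a) + 48)*exp(a)/(exp(2*a) - 14*exp(a) + 48)^2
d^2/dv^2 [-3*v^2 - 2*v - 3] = -6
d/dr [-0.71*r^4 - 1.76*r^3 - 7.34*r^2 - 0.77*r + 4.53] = -2.84*r^3 - 5.28*r^2 - 14.68*r - 0.77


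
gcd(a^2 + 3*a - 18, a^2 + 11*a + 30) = a + 6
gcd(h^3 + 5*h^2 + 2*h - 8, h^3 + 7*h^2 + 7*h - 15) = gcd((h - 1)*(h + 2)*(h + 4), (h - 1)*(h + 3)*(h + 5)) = h - 1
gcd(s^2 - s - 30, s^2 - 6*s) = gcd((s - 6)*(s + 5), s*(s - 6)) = s - 6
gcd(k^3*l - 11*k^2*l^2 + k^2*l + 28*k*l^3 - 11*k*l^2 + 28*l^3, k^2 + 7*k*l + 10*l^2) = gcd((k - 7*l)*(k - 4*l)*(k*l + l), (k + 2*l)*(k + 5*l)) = 1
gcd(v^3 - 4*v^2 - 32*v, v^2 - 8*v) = v^2 - 8*v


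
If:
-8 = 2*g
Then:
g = -4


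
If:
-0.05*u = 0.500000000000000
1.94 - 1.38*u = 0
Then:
No Solution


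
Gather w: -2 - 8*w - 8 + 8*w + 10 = 0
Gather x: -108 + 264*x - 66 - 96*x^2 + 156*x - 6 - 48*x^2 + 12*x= -144*x^2 + 432*x - 180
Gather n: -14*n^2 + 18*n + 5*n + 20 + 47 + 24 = -14*n^2 + 23*n + 91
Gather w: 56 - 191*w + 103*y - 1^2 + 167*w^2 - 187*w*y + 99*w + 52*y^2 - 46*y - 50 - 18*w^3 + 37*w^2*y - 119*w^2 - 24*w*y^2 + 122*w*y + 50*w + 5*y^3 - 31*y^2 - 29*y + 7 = -18*w^3 + w^2*(37*y + 48) + w*(-24*y^2 - 65*y - 42) + 5*y^3 + 21*y^2 + 28*y + 12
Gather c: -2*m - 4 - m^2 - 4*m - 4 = -m^2 - 6*m - 8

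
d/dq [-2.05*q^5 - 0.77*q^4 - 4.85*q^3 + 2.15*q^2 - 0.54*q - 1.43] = -10.25*q^4 - 3.08*q^3 - 14.55*q^2 + 4.3*q - 0.54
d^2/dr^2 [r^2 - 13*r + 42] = 2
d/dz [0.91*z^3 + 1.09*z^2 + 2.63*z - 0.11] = 2.73*z^2 + 2.18*z + 2.63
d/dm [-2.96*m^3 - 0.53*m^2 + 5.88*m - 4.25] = -8.88*m^2 - 1.06*m + 5.88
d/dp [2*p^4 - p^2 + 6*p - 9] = 8*p^3 - 2*p + 6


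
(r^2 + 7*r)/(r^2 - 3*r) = (r + 7)/(r - 3)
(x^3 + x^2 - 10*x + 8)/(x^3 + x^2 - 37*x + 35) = (x^2 + 2*x - 8)/(x^2 + 2*x - 35)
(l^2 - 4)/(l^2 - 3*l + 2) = (l + 2)/(l - 1)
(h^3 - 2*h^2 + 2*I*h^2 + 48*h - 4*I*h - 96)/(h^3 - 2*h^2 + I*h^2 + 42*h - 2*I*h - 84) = (h + 8*I)/(h + 7*I)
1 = 1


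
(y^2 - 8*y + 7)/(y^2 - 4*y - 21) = (y - 1)/(y + 3)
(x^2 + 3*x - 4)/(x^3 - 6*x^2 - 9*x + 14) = (x + 4)/(x^2 - 5*x - 14)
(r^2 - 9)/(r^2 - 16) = (r^2 - 9)/(r^2 - 16)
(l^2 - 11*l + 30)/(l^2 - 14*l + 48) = (l - 5)/(l - 8)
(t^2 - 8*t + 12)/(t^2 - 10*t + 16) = (t - 6)/(t - 8)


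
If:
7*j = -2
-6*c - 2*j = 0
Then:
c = 2/21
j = -2/7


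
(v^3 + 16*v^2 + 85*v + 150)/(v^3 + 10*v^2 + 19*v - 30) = (v + 5)/(v - 1)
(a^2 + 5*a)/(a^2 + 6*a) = (a + 5)/(a + 6)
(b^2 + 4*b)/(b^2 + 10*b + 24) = b/(b + 6)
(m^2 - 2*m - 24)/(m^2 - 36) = (m + 4)/(m + 6)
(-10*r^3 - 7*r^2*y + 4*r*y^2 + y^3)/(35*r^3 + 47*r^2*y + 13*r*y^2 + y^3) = (-2*r + y)/(7*r + y)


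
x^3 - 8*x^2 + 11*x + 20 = (x - 5)*(x - 4)*(x + 1)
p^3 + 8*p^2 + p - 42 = (p - 2)*(p + 3)*(p + 7)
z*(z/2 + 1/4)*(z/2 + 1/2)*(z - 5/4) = z^4/4 + z^3/16 - 11*z^2/32 - 5*z/32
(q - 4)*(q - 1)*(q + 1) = q^3 - 4*q^2 - q + 4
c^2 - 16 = (c - 4)*(c + 4)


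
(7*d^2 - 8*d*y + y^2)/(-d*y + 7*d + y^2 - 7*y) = (-7*d + y)/(y - 7)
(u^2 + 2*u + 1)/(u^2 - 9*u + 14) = (u^2 + 2*u + 1)/(u^2 - 9*u + 14)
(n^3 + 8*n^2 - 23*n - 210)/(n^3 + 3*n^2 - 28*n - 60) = (n + 7)/(n + 2)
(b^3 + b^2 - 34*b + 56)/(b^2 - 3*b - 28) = (-b^3 - b^2 + 34*b - 56)/(-b^2 + 3*b + 28)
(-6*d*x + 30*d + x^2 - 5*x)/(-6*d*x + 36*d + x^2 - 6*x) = (x - 5)/(x - 6)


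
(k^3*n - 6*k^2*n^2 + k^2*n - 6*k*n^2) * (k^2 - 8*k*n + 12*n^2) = k^5*n - 14*k^4*n^2 + k^4*n + 60*k^3*n^3 - 14*k^3*n^2 - 72*k^2*n^4 + 60*k^2*n^3 - 72*k*n^4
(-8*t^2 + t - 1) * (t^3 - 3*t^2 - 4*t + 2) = -8*t^5 + 25*t^4 + 28*t^3 - 17*t^2 + 6*t - 2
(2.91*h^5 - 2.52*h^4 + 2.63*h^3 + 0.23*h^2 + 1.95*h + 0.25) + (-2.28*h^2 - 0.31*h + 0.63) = 2.91*h^5 - 2.52*h^4 + 2.63*h^3 - 2.05*h^2 + 1.64*h + 0.88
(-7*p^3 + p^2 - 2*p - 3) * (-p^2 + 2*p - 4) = 7*p^5 - 15*p^4 + 32*p^3 - 5*p^2 + 2*p + 12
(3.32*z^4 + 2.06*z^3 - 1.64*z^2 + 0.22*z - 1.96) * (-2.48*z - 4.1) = -8.2336*z^5 - 18.7208*z^4 - 4.3788*z^3 + 6.1784*z^2 + 3.9588*z + 8.036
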